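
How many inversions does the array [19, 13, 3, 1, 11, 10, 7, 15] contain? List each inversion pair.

Finding inversions in [19, 13, 3, 1, 11, 10, 7, 15]:

(0, 1): arr[0]=19 > arr[1]=13
(0, 2): arr[0]=19 > arr[2]=3
(0, 3): arr[0]=19 > arr[3]=1
(0, 4): arr[0]=19 > arr[4]=11
(0, 5): arr[0]=19 > arr[5]=10
(0, 6): arr[0]=19 > arr[6]=7
(0, 7): arr[0]=19 > arr[7]=15
(1, 2): arr[1]=13 > arr[2]=3
(1, 3): arr[1]=13 > arr[3]=1
(1, 4): arr[1]=13 > arr[4]=11
(1, 5): arr[1]=13 > arr[5]=10
(1, 6): arr[1]=13 > arr[6]=7
(2, 3): arr[2]=3 > arr[3]=1
(4, 5): arr[4]=11 > arr[5]=10
(4, 6): arr[4]=11 > arr[6]=7
(5, 6): arr[5]=10 > arr[6]=7

Total inversions: 16

The array has 16 inversion(s): (0,1), (0,2), (0,3), (0,4), (0,5), (0,6), (0,7), (1,2), (1,3), (1,4), (1,5), (1,6), (2,3), (4,5), (4,6), (5,6). Each pair (i,j) satisfies i < j and arr[i] > arr[j].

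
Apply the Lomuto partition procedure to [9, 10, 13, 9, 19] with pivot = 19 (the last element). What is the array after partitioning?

Lomuto partition with pivot = 19:

Initial array: [9, 10, 13, 9, 19]

arr[0]=9 <= 19: swap with position 0, array becomes [9, 10, 13, 9, 19]
arr[1]=10 <= 19: swap with position 1, array becomes [9, 10, 13, 9, 19]
arr[2]=13 <= 19: swap with position 2, array becomes [9, 10, 13, 9, 19]
arr[3]=9 <= 19: swap with position 3, array becomes [9, 10, 13, 9, 19]

Place pivot at position 4: [9, 10, 13, 9, 19]
Pivot position: 4

After partitioning with pivot 19, the array becomes [9, 10, 13, 9, 19]. The pivot is placed at index 4. All elements to the left of the pivot are <= 19, and all elements to the right are > 19.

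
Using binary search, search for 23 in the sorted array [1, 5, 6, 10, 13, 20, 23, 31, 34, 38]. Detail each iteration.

Binary search for 23 in [1, 5, 6, 10, 13, 20, 23, 31, 34, 38]:

lo=0, hi=9, mid=4, arr[mid]=13 -> 13 < 23, search right half
lo=5, hi=9, mid=7, arr[mid]=31 -> 31 > 23, search left half
lo=5, hi=6, mid=5, arr[mid]=20 -> 20 < 23, search right half
lo=6, hi=6, mid=6, arr[mid]=23 -> Found target at index 6!

Binary search finds 23 at index 6 after 4 comparisons. The search repeatedly halves the search space by comparing with the middle element.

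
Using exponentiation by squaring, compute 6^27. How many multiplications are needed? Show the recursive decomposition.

Computing 6^27 by squaring (build up from 6^1; each line after the first costs one multiplication):

6^1 = 6
6^2 = (6^1)^2 = 6^2 = 36
6^3 = 6 * 6^2 = 6 * 36 = 216
6^6 = (6^3)^2 = 216^2 = 46656
6^12 = (6^6)^2 = 46656^2 = 2176782336
6^13 = 6 * 6^12 = 6 * 2176782336 = 13060694016
6^26 = (6^13)^2 = 13060694016^2 = 170581728179578208256
6^27 = 6 * 6^26 = 6 * 170581728179578208256 = 1023490369077469249536

Result: 1023490369077469249536
Multiplications needed: 7 (7 lines after 6^1)

6^27 = 1023490369077469249536. Using exponentiation by squaring, this requires 7 multiplications. The key idea: if the exponent is even, square the half-power; if odd, multiply by the base once.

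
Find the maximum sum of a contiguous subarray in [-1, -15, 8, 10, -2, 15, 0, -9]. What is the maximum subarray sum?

Using Kadane's algorithm on [-1, -15, 8, 10, -2, 15, 0, -9]:

Scanning through the array:
Position 1 (value -15): max_ending_here = -15, max_so_far = -1
Position 2 (value 8): max_ending_here = 8, max_so_far = 8
Position 3 (value 10): max_ending_here = 18, max_so_far = 18
Position 4 (value -2): max_ending_here = 16, max_so_far = 18
Position 5 (value 15): max_ending_here = 31, max_so_far = 31
Position 6 (value 0): max_ending_here = 31, max_so_far = 31
Position 7 (value -9): max_ending_here = 22, max_so_far = 31

Maximum subarray: [8, 10, -2, 15]
Maximum sum: 31

The maximum subarray is [8, 10, -2, 15] with sum 31. This subarray runs from index 2 to index 5.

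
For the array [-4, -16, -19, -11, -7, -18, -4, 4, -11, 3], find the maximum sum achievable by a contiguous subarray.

Using Kadane's algorithm on [-4, -16, -19, -11, -7, -18, -4, 4, -11, 3]:

Scanning through the array:
Position 1 (value -16): max_ending_here = -16, max_so_far = -4
Position 2 (value -19): max_ending_here = -19, max_so_far = -4
Position 3 (value -11): max_ending_here = -11, max_so_far = -4
Position 4 (value -7): max_ending_here = -7, max_so_far = -4
Position 5 (value -18): max_ending_here = -18, max_so_far = -4
Position 6 (value -4): max_ending_here = -4, max_so_far = -4
Position 7 (value 4): max_ending_here = 4, max_so_far = 4
Position 8 (value -11): max_ending_here = -7, max_so_far = 4
Position 9 (value 3): max_ending_here = 3, max_so_far = 4

Maximum subarray: [4]
Maximum sum: 4

The maximum subarray is [4] with sum 4. This subarray runs from index 7 to index 7.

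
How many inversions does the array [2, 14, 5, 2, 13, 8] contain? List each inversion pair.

Finding inversions in [2, 14, 5, 2, 13, 8]:

(1, 2): arr[1]=14 > arr[2]=5
(1, 3): arr[1]=14 > arr[3]=2
(1, 4): arr[1]=14 > arr[4]=13
(1, 5): arr[1]=14 > arr[5]=8
(2, 3): arr[2]=5 > arr[3]=2
(4, 5): arr[4]=13 > arr[5]=8

Total inversions: 6

The array has 6 inversion(s): (1,2), (1,3), (1,4), (1,5), (2,3), (4,5). Each pair (i,j) satisfies i < j and arr[i] > arr[j].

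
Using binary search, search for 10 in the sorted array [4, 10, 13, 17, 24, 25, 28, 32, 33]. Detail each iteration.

Binary search for 10 in [4, 10, 13, 17, 24, 25, 28, 32, 33]:

lo=0, hi=8, mid=4, arr[mid]=24 -> 24 > 10, search left half
lo=0, hi=3, mid=1, arr[mid]=10 -> Found target at index 1!

Binary search finds 10 at index 1 after 2 comparisons. The search repeatedly halves the search space by comparing with the middle element.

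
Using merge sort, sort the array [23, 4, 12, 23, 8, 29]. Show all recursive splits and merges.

Merge sort trace:

Split: [23, 4, 12, 23, 8, 29] -> [23, 4, 12] and [23, 8, 29]
  Split: [23, 4, 12] -> [23] and [4, 12]
    Split: [4, 12] -> [4] and [12]
    Merge: [4] + [12] -> [4, 12]
  Merge: [23] + [4, 12] -> [4, 12, 23]
  Split: [23, 8, 29] -> [23] and [8, 29]
    Split: [8, 29] -> [8] and [29]
    Merge: [8] + [29] -> [8, 29]
  Merge: [23] + [8, 29] -> [8, 23, 29]
Merge: [4, 12, 23] + [8, 23, 29] -> [4, 8, 12, 23, 23, 29]

Final sorted array: [4, 8, 12, 23, 23, 29]

The merge sort proceeds by recursively splitting the array and merging sorted halves.
After all merges, the sorted array is [4, 8, 12, 23, 23, 29].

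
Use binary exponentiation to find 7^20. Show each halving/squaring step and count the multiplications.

Computing 7^20 by squaring (build up from 7^1; each line after the first costs one multiplication):

7^1 = 7
7^2 = (7^1)^2 = 7^2 = 49
7^4 = (7^2)^2 = 49^2 = 2401
7^5 = 7 * 7^4 = 7 * 2401 = 16807
7^10 = (7^5)^2 = 16807^2 = 282475249
7^20 = (7^10)^2 = 282475249^2 = 79792266297612001

Result: 79792266297612001
Multiplications needed: 5 (5 lines after 7^1)

7^20 = 79792266297612001. Using exponentiation by squaring, this requires 5 multiplications. The key idea: if the exponent is even, square the half-power; if odd, multiply by the base once.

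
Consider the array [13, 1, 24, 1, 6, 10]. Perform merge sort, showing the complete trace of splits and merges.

Merge sort trace:

Split: [13, 1, 24, 1, 6, 10] -> [13, 1, 24] and [1, 6, 10]
  Split: [13, 1, 24] -> [13] and [1, 24]
    Split: [1, 24] -> [1] and [24]
    Merge: [1] + [24] -> [1, 24]
  Merge: [13] + [1, 24] -> [1, 13, 24]
  Split: [1, 6, 10] -> [1] and [6, 10]
    Split: [6, 10] -> [6] and [10]
    Merge: [6] + [10] -> [6, 10]
  Merge: [1] + [6, 10] -> [1, 6, 10]
Merge: [1, 13, 24] + [1, 6, 10] -> [1, 1, 6, 10, 13, 24]

Final sorted array: [1, 1, 6, 10, 13, 24]

The merge sort proceeds by recursively splitting the array and merging sorted halves.
After all merges, the sorted array is [1, 1, 6, 10, 13, 24].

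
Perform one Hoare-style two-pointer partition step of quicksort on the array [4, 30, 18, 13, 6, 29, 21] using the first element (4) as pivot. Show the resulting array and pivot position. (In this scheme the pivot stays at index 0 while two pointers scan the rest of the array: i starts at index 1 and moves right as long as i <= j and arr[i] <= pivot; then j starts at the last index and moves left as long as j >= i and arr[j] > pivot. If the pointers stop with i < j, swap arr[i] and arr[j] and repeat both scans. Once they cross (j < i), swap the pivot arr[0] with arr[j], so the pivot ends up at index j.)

Hoare-style two-pointer partition with pivot = 4:

Initial array: [4, 30, 18, 13, 6, 29, 21]

Pointers start at i = 1, j = 6.
i ends at 1, j ends at 0: the pointers have crossed (j < i), so scanning stops.

j = 0, so swapping arr[0] with arr[j] leaves the pivot at position 0: [4, 30, 18, 13, 6, 29, 21]
Pivot position: 0

After partitioning with pivot 4, the array becomes [4, 30, 18, 13, 6, 29, 21]. The pivot is placed at index 0. All elements to the left of the pivot are <= 4, and all elements to the right are > 4.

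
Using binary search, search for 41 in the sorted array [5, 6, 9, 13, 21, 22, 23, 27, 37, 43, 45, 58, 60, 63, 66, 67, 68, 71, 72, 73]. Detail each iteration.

Binary search for 41 in [5, 6, 9, 13, 21, 22, 23, 27, 37, 43, 45, 58, 60, 63, 66, 67, 68, 71, 72, 73]:

lo=0, hi=19, mid=9, arr[mid]=43 -> 43 > 41, search left half
lo=0, hi=8, mid=4, arr[mid]=21 -> 21 < 41, search right half
lo=5, hi=8, mid=6, arr[mid]=23 -> 23 < 41, search right half
lo=7, hi=8, mid=7, arr[mid]=27 -> 27 < 41, search right half
lo=8, hi=8, mid=8, arr[mid]=37 -> 37 < 41, search right half
lo=9 > hi=8, target 41 not found

Binary search determines that 41 is not in the array after 5 comparisons. The search space was exhausted without finding the target.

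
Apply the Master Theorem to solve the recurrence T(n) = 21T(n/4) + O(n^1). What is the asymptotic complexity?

Master Theorem for T(n) = 21T(n/4) + O(n^1):

a = 21, b = 4, c = 1
log_b(a) = log_4(21) = 2.1962

Case 1: c = 1 < log_4(21) = 2.1962
T(n) = O(n^(log_4 21))

For T(n) = 21T(n/4) + O(n^1): log_4(21) = 2.1962. This is Case 1 of the Master Theorem (c < log_b(a), work dominated by leaves), giving O(n^(log_4 21)).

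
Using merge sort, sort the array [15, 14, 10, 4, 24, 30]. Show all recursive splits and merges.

Merge sort trace:

Split: [15, 14, 10, 4, 24, 30] -> [15, 14, 10] and [4, 24, 30]
  Split: [15, 14, 10] -> [15] and [14, 10]
    Split: [14, 10] -> [14] and [10]
    Merge: [14] + [10] -> [10, 14]
  Merge: [15] + [10, 14] -> [10, 14, 15]
  Split: [4, 24, 30] -> [4] and [24, 30]
    Split: [24, 30] -> [24] and [30]
    Merge: [24] + [30] -> [24, 30]
  Merge: [4] + [24, 30] -> [4, 24, 30]
Merge: [10, 14, 15] + [4, 24, 30] -> [4, 10, 14, 15, 24, 30]

Final sorted array: [4, 10, 14, 15, 24, 30]

The merge sort proceeds by recursively splitting the array and merging sorted halves.
After all merges, the sorted array is [4, 10, 14, 15, 24, 30].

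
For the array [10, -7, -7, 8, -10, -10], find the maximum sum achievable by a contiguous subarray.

Using Kadane's algorithm on [10, -7, -7, 8, -10, -10]:

Scanning through the array:
Position 1 (value -7): max_ending_here = 3, max_so_far = 10
Position 2 (value -7): max_ending_here = -4, max_so_far = 10
Position 3 (value 8): max_ending_here = 8, max_so_far = 10
Position 4 (value -10): max_ending_here = -2, max_so_far = 10
Position 5 (value -10): max_ending_here = -10, max_so_far = 10

Maximum subarray: [10]
Maximum sum: 10

The maximum subarray is [10] with sum 10. This subarray runs from index 0 to index 0.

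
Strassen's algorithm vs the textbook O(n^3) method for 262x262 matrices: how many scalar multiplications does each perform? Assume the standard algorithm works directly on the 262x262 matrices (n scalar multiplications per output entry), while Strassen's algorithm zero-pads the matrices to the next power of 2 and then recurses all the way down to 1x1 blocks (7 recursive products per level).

Matrix multiplication for 262x262 matrices:

Strassen's algorithm requires power-of-2 dimensions. Pad 262x262 to 512x512 (next power of 2).

Standard algorithm: 262^3 = 17984728 multiplications
Strassen's algorithm: 7^(log2(512)) = 7^9 = 40353607 multiplications
Difference: 17984728 - 40353607 = -22368879 (Strassen uses MORE here due to padding overhead — for small or just-over-power-of-2 n, padding can outweigh the per-level savings)

Standard: 17984728 multiplications (262^3). Strassen: 40353607 multiplications (7^9, after padding to 512x512). Strassen reduces 8 recursive multiplications to 7 at each level.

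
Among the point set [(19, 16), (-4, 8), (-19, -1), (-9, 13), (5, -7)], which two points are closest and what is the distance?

Computing all pairwise distances among 5 points:

d((19, 16), (-4, 8)) = 24.3516
d((19, 16), (-19, -1)) = 41.6293
d((19, 16), (-9, 13)) = 28.1603
d((19, 16), (5, -7)) = 26.9258
d((-4, 8), (-19, -1)) = 17.4929
d((-4, 8), (-9, 13)) = 7.0711 <-- minimum
d((-4, 8), (5, -7)) = 17.4929
d((-19, -1), (-9, 13)) = 17.2047
d((-19, -1), (5, -7)) = 24.7386
d((-9, 13), (5, -7)) = 24.4131

Closest pair: (-4, 8) and (-9, 13) with distance 7.0711

The closest pair is (-4, 8) and (-9, 13) with Euclidean distance 7.0711. For 5 points, brute-force pairwise comparison is shown above. For large n, the divide-and-conquer algorithm (sort by x, recurse on halves, check the dividing strip) achieves O(n log n).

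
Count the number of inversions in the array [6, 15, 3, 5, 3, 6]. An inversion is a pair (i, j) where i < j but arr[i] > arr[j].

Finding inversions in [6, 15, 3, 5, 3, 6]:

(0, 2): arr[0]=6 > arr[2]=3
(0, 3): arr[0]=6 > arr[3]=5
(0, 4): arr[0]=6 > arr[4]=3
(1, 2): arr[1]=15 > arr[2]=3
(1, 3): arr[1]=15 > arr[3]=5
(1, 4): arr[1]=15 > arr[4]=3
(1, 5): arr[1]=15 > arr[5]=6
(3, 4): arr[3]=5 > arr[4]=3

Total inversions: 8

The array has 8 inversion(s): (0,2), (0,3), (0,4), (1,2), (1,3), (1,4), (1,5), (3,4). Each pair (i,j) satisfies i < j and arr[i] > arr[j].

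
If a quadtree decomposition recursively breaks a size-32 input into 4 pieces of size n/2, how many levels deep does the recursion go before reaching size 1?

For divide and conquer with division factor 2:

Problem sizes at each level:
Level 0: 32
Level 1: 16
Level 2: 8
Level 3: 4
Level 4: 2
Level 5: 1

The root is level 0 and the size-1 base case is level 5 (the tree spans levels 0 through 5, i.e. 6 levels counting the root), so the depth is the number of divisions: log_2(32) = 5

The recursion tree depth is log_2(32) = 5. At each level, the problem size is divided by 2, so it takes 5 divisions to reduce to a base case of size 1. The algorithm makes 4 recursive calls at each level.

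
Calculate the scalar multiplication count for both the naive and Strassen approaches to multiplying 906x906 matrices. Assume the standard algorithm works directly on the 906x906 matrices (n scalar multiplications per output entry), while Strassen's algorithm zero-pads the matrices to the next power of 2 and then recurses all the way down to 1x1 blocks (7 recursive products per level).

Matrix multiplication for 906x906 matrices:

Strassen's algorithm requires power-of-2 dimensions. Pad 906x906 to 1024x1024 (next power of 2).

Standard algorithm: 906^3 = 743677416 multiplications
Strassen's algorithm: 7^(log2(1024)) = 7^10 = 282475249 multiplications
Savings: 743677416 - 282475249 = 461202167 multiplications

Standard: 743677416 multiplications (906^3). Strassen: 282475249 multiplications (7^10, after padding to 1024x1024). Strassen reduces 8 recursive multiplications to 7 at each level.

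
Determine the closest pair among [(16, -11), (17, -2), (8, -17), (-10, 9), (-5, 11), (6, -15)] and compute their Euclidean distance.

Computing all pairwise distances among 6 points:

d((16, -11), (17, -2)) = 9.0554
d((16, -11), (8, -17)) = 10.0
d((16, -11), (-10, 9)) = 32.8024
d((16, -11), (-5, 11)) = 30.4138
d((16, -11), (6, -15)) = 10.7703
d((17, -2), (8, -17)) = 17.4929
d((17, -2), (-10, 9)) = 29.1548
d((17, -2), (-5, 11)) = 25.5539
d((17, -2), (6, -15)) = 17.0294
d((8, -17), (-10, 9)) = 31.6228
d((8, -17), (-5, 11)) = 30.8707
d((8, -17), (6, -15)) = 2.8284 <-- minimum
d((-10, 9), (-5, 11)) = 5.3852
d((-10, 9), (6, -15)) = 28.8444
d((-5, 11), (6, -15)) = 28.2312

Closest pair: (8, -17) and (6, -15) with distance 2.8284

The closest pair is (8, -17) and (6, -15) with Euclidean distance 2.8284. For 6 points, brute-force pairwise comparison is shown above. For large n, the divide-and-conquer algorithm (sort by x, recurse on halves, check the dividing strip) achieves O(n log n).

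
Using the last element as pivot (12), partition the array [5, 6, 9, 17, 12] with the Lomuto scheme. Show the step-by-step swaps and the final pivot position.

Lomuto partition with pivot = 12:

Initial array: [5, 6, 9, 17, 12]

arr[0]=5 <= 12: swap with position 0, array becomes [5, 6, 9, 17, 12]
arr[1]=6 <= 12: swap with position 1, array becomes [5, 6, 9, 17, 12]
arr[2]=9 <= 12: swap with position 2, array becomes [5, 6, 9, 17, 12]
arr[3]=17 > 12: no swap

Place pivot at position 3: [5, 6, 9, 12, 17]
Pivot position: 3

After partitioning with pivot 12, the array becomes [5, 6, 9, 12, 17]. The pivot is placed at index 3. All elements to the left of the pivot are <= 12, and all elements to the right are > 12.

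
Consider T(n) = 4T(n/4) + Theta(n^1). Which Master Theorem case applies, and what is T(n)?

Master Theorem for T(n) = 4T(n/4) + O(n^1):

a = 4, b = 4, c = 1
log_b(a) = log_4(4) = 1.0000

Case 2: c = 1 = log_4(4) = 1.0000
T(n) = O(n^1 log n) = O(n log n)

For T(n) = 4T(n/4) + O(n^1): log_4(4) = 1.0000. This is Case 2 of the Master Theorem (c = log_b(a), equal work at all levels), giving O(n log n).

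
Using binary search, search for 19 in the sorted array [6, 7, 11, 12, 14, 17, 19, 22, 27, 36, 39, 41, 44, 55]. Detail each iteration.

Binary search for 19 in [6, 7, 11, 12, 14, 17, 19, 22, 27, 36, 39, 41, 44, 55]:

lo=0, hi=13, mid=6, arr[mid]=19 -> Found target at index 6!

Binary search finds 19 at index 6 after 1 comparisons. The search repeatedly halves the search space by comparing with the middle element.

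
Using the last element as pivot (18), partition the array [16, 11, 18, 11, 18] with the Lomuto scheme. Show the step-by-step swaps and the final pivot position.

Lomuto partition with pivot = 18:

Initial array: [16, 11, 18, 11, 18]

arr[0]=16 <= 18: swap with position 0, array becomes [16, 11, 18, 11, 18]
arr[1]=11 <= 18: swap with position 1, array becomes [16, 11, 18, 11, 18]
arr[2]=18 <= 18: swap with position 2, array becomes [16, 11, 18, 11, 18]
arr[3]=11 <= 18: swap with position 3, array becomes [16, 11, 18, 11, 18]

Place pivot at position 4: [16, 11, 18, 11, 18]
Pivot position: 4

After partitioning with pivot 18, the array becomes [16, 11, 18, 11, 18]. The pivot is placed at index 4. All elements to the left of the pivot are <= 18, and all elements to the right are > 18.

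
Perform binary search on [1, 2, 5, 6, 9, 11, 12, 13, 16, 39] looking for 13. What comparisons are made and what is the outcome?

Binary search for 13 in [1, 2, 5, 6, 9, 11, 12, 13, 16, 39]:

lo=0, hi=9, mid=4, arr[mid]=9 -> 9 < 13, search right half
lo=5, hi=9, mid=7, arr[mid]=13 -> Found target at index 7!

Binary search finds 13 at index 7 after 2 comparisons. The search repeatedly halves the search space by comparing with the middle element.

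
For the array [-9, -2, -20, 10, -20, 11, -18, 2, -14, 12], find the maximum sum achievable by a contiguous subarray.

Using Kadane's algorithm on [-9, -2, -20, 10, -20, 11, -18, 2, -14, 12]:

Scanning through the array:
Position 1 (value -2): max_ending_here = -2, max_so_far = -2
Position 2 (value -20): max_ending_here = -20, max_so_far = -2
Position 3 (value 10): max_ending_here = 10, max_so_far = 10
Position 4 (value -20): max_ending_here = -10, max_so_far = 10
Position 5 (value 11): max_ending_here = 11, max_so_far = 11
Position 6 (value -18): max_ending_here = -7, max_so_far = 11
Position 7 (value 2): max_ending_here = 2, max_so_far = 11
Position 8 (value -14): max_ending_here = -12, max_so_far = 11
Position 9 (value 12): max_ending_here = 12, max_so_far = 12

Maximum subarray: [12]
Maximum sum: 12

The maximum subarray is [12] with sum 12. This subarray runs from index 9 to index 9.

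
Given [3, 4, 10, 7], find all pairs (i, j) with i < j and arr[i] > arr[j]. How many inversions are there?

Finding inversions in [3, 4, 10, 7]:

(2, 3): arr[2]=10 > arr[3]=7

Total inversions: 1

The array has 1 inversion(s): (2,3). Each pair (i,j) satisfies i < j and arr[i] > arr[j].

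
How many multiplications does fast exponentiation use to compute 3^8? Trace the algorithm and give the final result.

Computing 3^8 by squaring (build up from 3^1; each line after the first costs one multiplication):

3^1 = 3
3^2 = (3^1)^2 = 3^2 = 9
3^4 = (3^2)^2 = 9^2 = 81
3^8 = (3^4)^2 = 81^2 = 6561

Result: 6561
Multiplications needed: 3 (3 lines after 3^1)

3^8 = 6561. Using exponentiation by squaring, this requires 3 multiplications. The key idea: if the exponent is even, square the half-power; if odd, multiply by the base once.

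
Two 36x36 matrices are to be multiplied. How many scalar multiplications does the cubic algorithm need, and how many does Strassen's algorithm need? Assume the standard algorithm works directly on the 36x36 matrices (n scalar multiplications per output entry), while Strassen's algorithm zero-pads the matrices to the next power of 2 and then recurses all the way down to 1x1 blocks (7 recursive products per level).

Matrix multiplication for 36x36 matrices:

Strassen's algorithm requires power-of-2 dimensions. Pad 36x36 to 64x64 (next power of 2).

Standard algorithm: 36^3 = 46656 multiplications
Strassen's algorithm: 7^(log2(64)) = 7^6 = 117649 multiplications
Difference: 46656 - 117649 = -70993 (Strassen uses MORE here due to padding overhead — for small or just-over-power-of-2 n, padding can outweigh the per-level savings)

Standard: 46656 multiplications (36^3). Strassen: 117649 multiplications (7^6, after padding to 64x64). Strassen reduces 8 recursive multiplications to 7 at each level.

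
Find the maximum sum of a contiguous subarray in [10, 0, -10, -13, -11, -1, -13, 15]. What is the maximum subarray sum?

Using Kadane's algorithm on [10, 0, -10, -13, -11, -1, -13, 15]:

Scanning through the array:
Position 1 (value 0): max_ending_here = 10, max_so_far = 10
Position 2 (value -10): max_ending_here = 0, max_so_far = 10
Position 3 (value -13): max_ending_here = -13, max_so_far = 10
Position 4 (value -11): max_ending_here = -11, max_so_far = 10
Position 5 (value -1): max_ending_here = -1, max_so_far = 10
Position 6 (value -13): max_ending_here = -13, max_so_far = 10
Position 7 (value 15): max_ending_here = 15, max_so_far = 15

Maximum subarray: [15]
Maximum sum: 15

The maximum subarray is [15] with sum 15. This subarray runs from index 7 to index 7.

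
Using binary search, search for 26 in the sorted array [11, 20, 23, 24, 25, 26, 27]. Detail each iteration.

Binary search for 26 in [11, 20, 23, 24, 25, 26, 27]:

lo=0, hi=6, mid=3, arr[mid]=24 -> 24 < 26, search right half
lo=4, hi=6, mid=5, arr[mid]=26 -> Found target at index 5!

Binary search finds 26 at index 5 after 2 comparisons. The search repeatedly halves the search space by comparing with the middle element.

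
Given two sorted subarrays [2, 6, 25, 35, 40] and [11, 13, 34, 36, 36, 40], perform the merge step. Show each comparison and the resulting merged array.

Merging process:

Compare 2 vs 11: take 2 from left. Merged: [2]
Compare 6 vs 11: take 6 from left. Merged: [2, 6]
Compare 25 vs 11: take 11 from right. Merged: [2, 6, 11]
Compare 25 vs 13: take 13 from right. Merged: [2, 6, 11, 13]
Compare 25 vs 34: take 25 from left. Merged: [2, 6, 11, 13, 25]
Compare 35 vs 34: take 34 from right. Merged: [2, 6, 11, 13, 25, 34]
Compare 35 vs 36: take 35 from left. Merged: [2, 6, 11, 13, 25, 34, 35]
Compare 40 vs 36: take 36 from right. Merged: [2, 6, 11, 13, 25, 34, 35, 36]
Compare 40 vs 36: take 36 from right. Merged: [2, 6, 11, 13, 25, 34, 35, 36, 36]
Compare 40 vs 40: take 40 from left. Merged: [2, 6, 11, 13, 25, 34, 35, 36, 36, 40]
Append remaining from right: [40]. Merged: [2, 6, 11, 13, 25, 34, 35, 36, 36, 40, 40]

Final merged array: [2, 6, 11, 13, 25, 34, 35, 36, 36, 40, 40]
Total comparisons: 10

The merged array is [2, 6, 11, 13, 25, 34, 35, 36, 36, 40, 40], requiring 10 comparisons. The merge step runs in O(n) time where n is the total number of elements.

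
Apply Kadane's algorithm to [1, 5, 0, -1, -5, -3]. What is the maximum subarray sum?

Using Kadane's algorithm on [1, 5, 0, -1, -5, -3]:

Scanning through the array:
Position 1 (value 5): max_ending_here = 6, max_so_far = 6
Position 2 (value 0): max_ending_here = 6, max_so_far = 6
Position 3 (value -1): max_ending_here = 5, max_so_far = 6
Position 4 (value -5): max_ending_here = 0, max_so_far = 6
Position 5 (value -3): max_ending_here = -3, max_so_far = 6

Maximum subarray: [1, 5]
Maximum sum: 6

The maximum subarray is [1, 5] with sum 6. This subarray runs from index 0 to index 1.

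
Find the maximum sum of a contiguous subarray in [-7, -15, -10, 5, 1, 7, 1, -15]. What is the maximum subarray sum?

Using Kadane's algorithm on [-7, -15, -10, 5, 1, 7, 1, -15]:

Scanning through the array:
Position 1 (value -15): max_ending_here = -15, max_so_far = -7
Position 2 (value -10): max_ending_here = -10, max_so_far = -7
Position 3 (value 5): max_ending_here = 5, max_so_far = 5
Position 4 (value 1): max_ending_here = 6, max_so_far = 6
Position 5 (value 7): max_ending_here = 13, max_so_far = 13
Position 6 (value 1): max_ending_here = 14, max_so_far = 14
Position 7 (value -15): max_ending_here = -1, max_so_far = 14

Maximum subarray: [5, 1, 7, 1]
Maximum sum: 14

The maximum subarray is [5, 1, 7, 1] with sum 14. This subarray runs from index 3 to index 6.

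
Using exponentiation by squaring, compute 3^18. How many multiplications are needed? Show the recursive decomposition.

Computing 3^18 by squaring (build up from 3^1; each line after the first costs one multiplication):

3^1 = 3
3^2 = (3^1)^2 = 3^2 = 9
3^4 = (3^2)^2 = 9^2 = 81
3^8 = (3^4)^2 = 81^2 = 6561
3^9 = 3 * 3^8 = 3 * 6561 = 19683
3^18 = (3^9)^2 = 19683^2 = 387420489

Result: 387420489
Multiplications needed: 5 (5 lines after 3^1)

3^18 = 387420489. Using exponentiation by squaring, this requires 5 multiplications. The key idea: if the exponent is even, square the half-power; if odd, multiply by the base once.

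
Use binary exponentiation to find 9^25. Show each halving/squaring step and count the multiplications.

Computing 9^25 by squaring (build up from 9^1; each line after the first costs one multiplication):

9^1 = 9
9^2 = (9^1)^2 = 9^2 = 81
9^3 = 9 * 9^2 = 9 * 81 = 729
9^6 = (9^3)^2 = 729^2 = 531441
9^12 = (9^6)^2 = 531441^2 = 282429536481
9^24 = (9^12)^2 = 282429536481^2 = 79766443076872509863361
9^25 = 9 * 9^24 = 9 * 79766443076872509863361 = 717897987691852588770249

Result: 717897987691852588770249
Multiplications needed: 6 (6 lines after 9^1)

9^25 = 717897987691852588770249. Using exponentiation by squaring, this requires 6 multiplications. The key idea: if the exponent is even, square the half-power; if odd, multiply by the base once.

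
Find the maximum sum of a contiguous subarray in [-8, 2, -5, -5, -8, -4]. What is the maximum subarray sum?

Using Kadane's algorithm on [-8, 2, -5, -5, -8, -4]:

Scanning through the array:
Position 1 (value 2): max_ending_here = 2, max_so_far = 2
Position 2 (value -5): max_ending_here = -3, max_so_far = 2
Position 3 (value -5): max_ending_here = -5, max_so_far = 2
Position 4 (value -8): max_ending_here = -8, max_so_far = 2
Position 5 (value -4): max_ending_here = -4, max_so_far = 2

Maximum subarray: [2]
Maximum sum: 2

The maximum subarray is [2] with sum 2. This subarray runs from index 1 to index 1.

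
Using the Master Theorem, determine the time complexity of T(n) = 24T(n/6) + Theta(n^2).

Master Theorem for T(n) = 24T(n/6) + O(n^2):

a = 24, b = 6, c = 2
log_b(a) = log_6(24) = 1.7737

Case 3: c = 2 > log_6(24) = 1.7737
T(n) = O(n^2) = O(n^2)

For T(n) = 24T(n/6) + O(n^2): log_6(24) = 1.7737. This is Case 3 of the Master Theorem (c > log_b(a), work dominated by root), giving O(n^2).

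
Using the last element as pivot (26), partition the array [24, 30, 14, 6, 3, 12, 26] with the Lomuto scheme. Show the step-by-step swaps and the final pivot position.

Lomuto partition with pivot = 26:

Initial array: [24, 30, 14, 6, 3, 12, 26]

arr[0]=24 <= 26: swap with position 0, array becomes [24, 30, 14, 6, 3, 12, 26]
arr[1]=30 > 26: no swap
arr[2]=14 <= 26: swap with position 1, array becomes [24, 14, 30, 6, 3, 12, 26]
arr[3]=6 <= 26: swap with position 2, array becomes [24, 14, 6, 30, 3, 12, 26]
arr[4]=3 <= 26: swap with position 3, array becomes [24, 14, 6, 3, 30, 12, 26]
arr[5]=12 <= 26: swap with position 4, array becomes [24, 14, 6, 3, 12, 30, 26]

Place pivot at position 5: [24, 14, 6, 3, 12, 26, 30]
Pivot position: 5

After partitioning with pivot 26, the array becomes [24, 14, 6, 3, 12, 26, 30]. The pivot is placed at index 5. All elements to the left of the pivot are <= 26, and all elements to the right are > 26.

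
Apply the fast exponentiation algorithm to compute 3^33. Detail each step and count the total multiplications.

Computing 3^33 by squaring (build up from 3^1; each line after the first costs one multiplication):

3^1 = 3
3^2 = (3^1)^2 = 3^2 = 9
3^4 = (3^2)^2 = 9^2 = 81
3^8 = (3^4)^2 = 81^2 = 6561
3^16 = (3^8)^2 = 6561^2 = 43046721
3^32 = (3^16)^2 = 43046721^2 = 1853020188851841
3^33 = 3 * 3^32 = 3 * 1853020188851841 = 5559060566555523

Result: 5559060566555523
Multiplications needed: 6 (6 lines after 3^1)

3^33 = 5559060566555523. Using exponentiation by squaring, this requires 6 multiplications. The key idea: if the exponent is even, square the half-power; if odd, multiply by the base once.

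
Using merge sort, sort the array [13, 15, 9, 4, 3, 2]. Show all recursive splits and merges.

Merge sort trace:

Split: [13, 15, 9, 4, 3, 2] -> [13, 15, 9] and [4, 3, 2]
  Split: [13, 15, 9] -> [13] and [15, 9]
    Split: [15, 9] -> [15] and [9]
    Merge: [15] + [9] -> [9, 15]
  Merge: [13] + [9, 15] -> [9, 13, 15]
  Split: [4, 3, 2] -> [4] and [3, 2]
    Split: [3, 2] -> [3] and [2]
    Merge: [3] + [2] -> [2, 3]
  Merge: [4] + [2, 3] -> [2, 3, 4]
Merge: [9, 13, 15] + [2, 3, 4] -> [2, 3, 4, 9, 13, 15]

Final sorted array: [2, 3, 4, 9, 13, 15]

The merge sort proceeds by recursively splitting the array and merging sorted halves.
After all merges, the sorted array is [2, 3, 4, 9, 13, 15].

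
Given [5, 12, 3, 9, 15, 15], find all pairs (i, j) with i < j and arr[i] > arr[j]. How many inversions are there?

Finding inversions in [5, 12, 3, 9, 15, 15]:

(0, 2): arr[0]=5 > arr[2]=3
(1, 2): arr[1]=12 > arr[2]=3
(1, 3): arr[1]=12 > arr[3]=9

Total inversions: 3

The array has 3 inversion(s): (0,2), (1,2), (1,3). Each pair (i,j) satisfies i < j and arr[i] > arr[j].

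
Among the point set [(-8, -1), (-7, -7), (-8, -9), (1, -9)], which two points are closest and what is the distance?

Computing all pairwise distances among 4 points:

d((-8, -1), (-7, -7)) = 6.0828
d((-8, -1), (-8, -9)) = 8.0
d((-8, -1), (1, -9)) = 12.0416
d((-7, -7), (-8, -9)) = 2.2361 <-- minimum
d((-7, -7), (1, -9)) = 8.2462
d((-8, -9), (1, -9)) = 9.0

Closest pair: (-7, -7) and (-8, -9) with distance 2.2361

The closest pair is (-7, -7) and (-8, -9) with Euclidean distance 2.2361. For 4 points, brute-force pairwise comparison is shown above. For large n, the divide-and-conquer algorithm (sort by x, recurse on halves, check the dividing strip) achieves O(n log n).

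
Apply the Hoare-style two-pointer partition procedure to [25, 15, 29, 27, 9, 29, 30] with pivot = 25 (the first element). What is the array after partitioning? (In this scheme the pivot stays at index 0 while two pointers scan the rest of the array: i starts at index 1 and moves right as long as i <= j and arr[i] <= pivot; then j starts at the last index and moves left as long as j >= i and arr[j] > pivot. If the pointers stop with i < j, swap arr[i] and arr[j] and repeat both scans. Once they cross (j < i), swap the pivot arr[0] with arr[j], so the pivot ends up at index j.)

Hoare-style two-pointer partition with pivot = 25:

Initial array: [25, 15, 29, 27, 9, 29, 30]

Pointers start at i = 1, j = 6.
i stops at index 2 (arr[2]=29 > 25), j stops at index 4 (arr[4]=9 <= 25): swap arr[2] and arr[4], array becomes [25, 15, 9, 27, 29, 29, 30]
i ends at 3, j ends at 2: the pointers have crossed (j < i), so scanning stops.

Swap pivot arr[0] with arr[2] to place pivot at position 2: [9, 15, 25, 27, 29, 29, 30]
Pivot position: 2

After partitioning with pivot 25, the array becomes [9, 15, 25, 27, 29, 29, 30]. The pivot is placed at index 2. All elements to the left of the pivot are <= 25, and all elements to the right are > 25.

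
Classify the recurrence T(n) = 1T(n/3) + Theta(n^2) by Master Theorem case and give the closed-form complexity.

Master Theorem for T(n) = 1T(n/3) + O(n^2):

a = 1, b = 3, c = 2
log_b(a) = log_3(1) = 0.0000

Case 3: c = 2 > log_3(1) = 0.0000
T(n) = O(n^2) = O(n^2)

For T(n) = 1T(n/3) + O(n^2): log_3(1) = 0.0000. This is Case 3 of the Master Theorem (c > log_b(a), work dominated by root), giving O(n^2).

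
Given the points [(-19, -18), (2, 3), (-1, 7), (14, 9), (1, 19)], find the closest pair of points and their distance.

Computing all pairwise distances among 5 points:

d((-19, -18), (2, 3)) = 29.6985
d((-19, -18), (-1, 7)) = 30.8058
d((-19, -18), (14, 9)) = 42.638
d((-19, -18), (1, 19)) = 42.0595
d((2, 3), (-1, 7)) = 5.0 <-- minimum
d((2, 3), (14, 9)) = 13.4164
d((2, 3), (1, 19)) = 16.0312
d((-1, 7), (14, 9)) = 15.1327
d((-1, 7), (1, 19)) = 12.1655
d((14, 9), (1, 19)) = 16.4012

Closest pair: (2, 3) and (-1, 7) with distance 5.0

The closest pair is (2, 3) and (-1, 7) with Euclidean distance 5.0. For 5 points, brute-force pairwise comparison is shown above. For large n, the divide-and-conquer algorithm (sort by x, recurse on halves, check the dividing strip) achieves O(n log n).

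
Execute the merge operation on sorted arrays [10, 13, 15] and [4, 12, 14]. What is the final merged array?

Merging process:

Compare 10 vs 4: take 4 from right. Merged: [4]
Compare 10 vs 12: take 10 from left. Merged: [4, 10]
Compare 13 vs 12: take 12 from right. Merged: [4, 10, 12]
Compare 13 vs 14: take 13 from left. Merged: [4, 10, 12, 13]
Compare 15 vs 14: take 14 from right. Merged: [4, 10, 12, 13, 14]
Append remaining from left: [15]. Merged: [4, 10, 12, 13, 14, 15]

Final merged array: [4, 10, 12, 13, 14, 15]
Total comparisons: 5

The merged array is [4, 10, 12, 13, 14, 15], requiring 5 comparisons. The merge step runs in O(n) time where n is the total number of elements.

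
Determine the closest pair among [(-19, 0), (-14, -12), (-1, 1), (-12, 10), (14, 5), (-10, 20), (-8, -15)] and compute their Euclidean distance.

Computing all pairwise distances among 7 points:

d((-19, 0), (-14, -12)) = 13.0
d((-19, 0), (-1, 1)) = 18.0278
d((-19, 0), (-12, 10)) = 12.2066
d((-19, 0), (14, 5)) = 33.3766
d((-19, 0), (-10, 20)) = 21.9317
d((-19, 0), (-8, -15)) = 18.6011
d((-14, -12), (-1, 1)) = 18.3848
d((-14, -12), (-12, 10)) = 22.0907
d((-14, -12), (14, 5)) = 32.7567
d((-14, -12), (-10, 20)) = 32.249
d((-14, -12), (-8, -15)) = 6.7082 <-- minimum
d((-1, 1), (-12, 10)) = 14.2127
d((-1, 1), (14, 5)) = 15.5242
d((-1, 1), (-10, 20)) = 21.0238
d((-1, 1), (-8, -15)) = 17.4642
d((-12, 10), (14, 5)) = 26.4764
d((-12, 10), (-10, 20)) = 10.198
d((-12, 10), (-8, -15)) = 25.318
d((14, 5), (-10, 20)) = 28.3019
d((14, 5), (-8, -15)) = 29.7321
d((-10, 20), (-8, -15)) = 35.0571

Closest pair: (-14, -12) and (-8, -15) with distance 6.7082

The closest pair is (-14, -12) and (-8, -15) with Euclidean distance 6.7082. For 7 points, brute-force pairwise comparison is shown above. For large n, the divide-and-conquer algorithm (sort by x, recurse on halves, check the dividing strip) achieves O(n log n).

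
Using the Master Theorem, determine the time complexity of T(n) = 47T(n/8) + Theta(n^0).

Master Theorem for T(n) = 47T(n/8) + O(n^0):

a = 47, b = 8, c = 0
log_b(a) = log_8(47) = 1.8515

Case 1: c = 0 < log_8(47) = 1.8515
T(n) = O(n^(log_8 47))

For T(n) = 47T(n/8) + O(n^0): log_8(47) = 1.8515. This is Case 1 of the Master Theorem (c < log_b(a), work dominated by leaves), giving O(n^(log_8 47)).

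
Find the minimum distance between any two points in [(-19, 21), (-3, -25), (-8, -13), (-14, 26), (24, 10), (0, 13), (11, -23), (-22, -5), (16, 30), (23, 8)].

Computing all pairwise distances among 10 points:

d((-19, 21), (-3, -25)) = 48.7032
d((-19, 21), (-8, -13)) = 35.7351
d((-19, 21), (-14, 26)) = 7.0711
d((-19, 21), (24, 10)) = 44.3847
d((-19, 21), (0, 13)) = 20.6155
d((-19, 21), (11, -23)) = 53.2541
d((-19, 21), (-22, -5)) = 26.1725
d((-19, 21), (16, 30)) = 36.1386
d((-19, 21), (23, 8)) = 43.9659
d((-3, -25), (-8, -13)) = 13.0
d((-3, -25), (-14, 26)) = 52.1728
d((-3, -25), (24, 10)) = 44.2041
d((-3, -25), (0, 13)) = 38.1182
d((-3, -25), (11, -23)) = 14.1421
d((-3, -25), (-22, -5)) = 27.5862
d((-3, -25), (16, 30)) = 58.1893
d((-3, -25), (23, 8)) = 42.0119
d((-8, -13), (-14, 26)) = 39.4588
d((-8, -13), (24, 10)) = 39.4081
d((-8, -13), (0, 13)) = 27.2029
d((-8, -13), (11, -23)) = 21.4709
d((-8, -13), (-22, -5)) = 16.1245
d((-8, -13), (16, 30)) = 49.2443
d((-8, -13), (23, 8)) = 37.4433
d((-14, 26), (24, 10)) = 41.2311
d((-14, 26), (0, 13)) = 19.105
d((-14, 26), (11, -23)) = 55.0091
d((-14, 26), (-22, -5)) = 32.0156
d((-14, 26), (16, 30)) = 30.2655
d((-14, 26), (23, 8)) = 41.1461
d((24, 10), (0, 13)) = 24.1868
d((24, 10), (11, -23)) = 35.4683
d((24, 10), (-22, -5)) = 48.3839
d((24, 10), (16, 30)) = 21.5407
d((24, 10), (23, 8)) = 2.2361 <-- minimum
d((0, 13), (11, -23)) = 37.6431
d((0, 13), (-22, -5)) = 28.4253
d((0, 13), (16, 30)) = 23.3452
d((0, 13), (23, 8)) = 23.5372
d((11, -23), (-22, -5)) = 37.5899
d((11, -23), (16, 30)) = 53.2353
d((11, -23), (23, 8)) = 33.2415
d((-22, -5), (16, 30)) = 51.6624
d((-22, -5), (23, 8)) = 46.8402
d((16, 30), (23, 8)) = 23.0868

Closest pair: (24, 10) and (23, 8) with distance 2.2361

The closest pair is (24, 10) and (23, 8) with Euclidean distance 2.2361. For 10 points, brute-force pairwise comparison is shown above. For large n, the divide-and-conquer algorithm (sort by x, recurse on halves, check the dividing strip) achieves O(n log n).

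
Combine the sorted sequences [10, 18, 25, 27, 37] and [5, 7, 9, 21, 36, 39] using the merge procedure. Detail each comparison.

Merging process:

Compare 10 vs 5: take 5 from right. Merged: [5]
Compare 10 vs 7: take 7 from right. Merged: [5, 7]
Compare 10 vs 9: take 9 from right. Merged: [5, 7, 9]
Compare 10 vs 21: take 10 from left. Merged: [5, 7, 9, 10]
Compare 18 vs 21: take 18 from left. Merged: [5, 7, 9, 10, 18]
Compare 25 vs 21: take 21 from right. Merged: [5, 7, 9, 10, 18, 21]
Compare 25 vs 36: take 25 from left. Merged: [5, 7, 9, 10, 18, 21, 25]
Compare 27 vs 36: take 27 from left. Merged: [5, 7, 9, 10, 18, 21, 25, 27]
Compare 37 vs 36: take 36 from right. Merged: [5, 7, 9, 10, 18, 21, 25, 27, 36]
Compare 37 vs 39: take 37 from left. Merged: [5, 7, 9, 10, 18, 21, 25, 27, 36, 37]
Append remaining from right: [39]. Merged: [5, 7, 9, 10, 18, 21, 25, 27, 36, 37, 39]

Final merged array: [5, 7, 9, 10, 18, 21, 25, 27, 36, 37, 39]
Total comparisons: 10

The merged array is [5, 7, 9, 10, 18, 21, 25, 27, 36, 37, 39], requiring 10 comparisons. The merge step runs in O(n) time where n is the total number of elements.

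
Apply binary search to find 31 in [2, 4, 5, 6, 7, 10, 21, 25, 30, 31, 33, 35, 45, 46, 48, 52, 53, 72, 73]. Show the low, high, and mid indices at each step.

Binary search for 31 in [2, 4, 5, 6, 7, 10, 21, 25, 30, 31, 33, 35, 45, 46, 48, 52, 53, 72, 73]:

lo=0, hi=18, mid=9, arr[mid]=31 -> Found target at index 9!

Binary search finds 31 at index 9 after 1 comparisons. The search repeatedly halves the search space by comparing with the middle element.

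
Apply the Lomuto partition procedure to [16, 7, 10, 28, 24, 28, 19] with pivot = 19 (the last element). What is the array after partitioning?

Lomuto partition with pivot = 19:

Initial array: [16, 7, 10, 28, 24, 28, 19]

arr[0]=16 <= 19: swap with position 0, array becomes [16, 7, 10, 28, 24, 28, 19]
arr[1]=7 <= 19: swap with position 1, array becomes [16, 7, 10, 28, 24, 28, 19]
arr[2]=10 <= 19: swap with position 2, array becomes [16, 7, 10, 28, 24, 28, 19]
arr[3]=28 > 19: no swap
arr[4]=24 > 19: no swap
arr[5]=28 > 19: no swap

Place pivot at position 3: [16, 7, 10, 19, 24, 28, 28]
Pivot position: 3

After partitioning with pivot 19, the array becomes [16, 7, 10, 19, 24, 28, 28]. The pivot is placed at index 3. All elements to the left of the pivot are <= 19, and all elements to the right are > 19.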